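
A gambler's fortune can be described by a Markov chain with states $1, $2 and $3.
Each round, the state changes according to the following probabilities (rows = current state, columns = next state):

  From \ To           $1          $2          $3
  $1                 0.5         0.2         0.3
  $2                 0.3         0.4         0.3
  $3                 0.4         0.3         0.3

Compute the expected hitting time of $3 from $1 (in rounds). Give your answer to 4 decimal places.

3.3333

Let t(s) be the expected number of rounds to first reach $3 from state s, with t($3) = 0. Conditioning on the first round:
t($1) = 1 + 0.5·t($1) + 0.2·t($2)
t($2) = 1 + 0.3·t($1) + 0.4·t($2)
Solving: t($1) = 3.3333, t($2) = 3.3333.
Expected rounds from $1 to $3: 3.3333.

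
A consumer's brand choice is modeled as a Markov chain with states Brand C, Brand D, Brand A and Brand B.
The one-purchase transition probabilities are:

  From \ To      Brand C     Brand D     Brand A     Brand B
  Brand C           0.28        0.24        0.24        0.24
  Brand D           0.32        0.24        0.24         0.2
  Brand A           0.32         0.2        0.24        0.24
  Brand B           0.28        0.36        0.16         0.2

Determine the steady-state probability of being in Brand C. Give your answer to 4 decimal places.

Let the stationary distribution be π with π = πP and π_1 + π_2 + π_3 + π_4 = 1.
π_1 = 0.28·π_1 + 0.32·π_2 + 0.32·π_3 + 0.28·π_4
π_2 = 0.24·π_1 + 0.24·π_2 + 0.2·π_3 + 0.36·π_4
π_3 = 0.24·π_1 + 0.24·π_2 + 0.24·π_3 + 0.16·π_4
Solving with the normalization constraint gives π = (0.2992, 0.2576, 0.2223, 0.2209).
So the stationary probability of Brand C is 0.2992.

0.2992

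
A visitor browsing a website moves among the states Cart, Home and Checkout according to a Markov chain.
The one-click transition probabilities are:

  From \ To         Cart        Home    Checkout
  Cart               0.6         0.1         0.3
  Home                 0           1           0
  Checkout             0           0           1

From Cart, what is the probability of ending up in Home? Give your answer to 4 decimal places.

Let h(s) be the probability of absorption at Home starting from transient state s. Then h(Home) = 1 and h(Checkout) = 0. By first-step analysis:
h(Cart) = 0.6·h(Cart) + 0.1·1 + 0.3·0
Solving: h(Cart) = 0.2500.
Starting from Cart, the probability is 0.2500.

0.2500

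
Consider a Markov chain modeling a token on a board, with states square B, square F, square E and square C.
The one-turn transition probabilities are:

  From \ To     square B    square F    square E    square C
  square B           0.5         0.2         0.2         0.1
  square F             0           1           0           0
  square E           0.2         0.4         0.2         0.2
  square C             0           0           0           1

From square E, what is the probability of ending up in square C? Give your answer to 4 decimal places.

Let h(s) be the probability of absorption at square C starting from transient state s. Then h(square C) = 1 and h(square F) = 0. By first-step analysis:
h(square B) = 0.5·h(square B) + 0.2·0 + 0.2·h(square E) + 0.1·1
h(square E) = 0.2·h(square B) + 0.4·0 + 0.2·h(square E) + 0.2·1
Solving: h(square B) = 0.3333, h(square E) = 0.3333.
Starting from square E, the probability is 0.3333.

0.3333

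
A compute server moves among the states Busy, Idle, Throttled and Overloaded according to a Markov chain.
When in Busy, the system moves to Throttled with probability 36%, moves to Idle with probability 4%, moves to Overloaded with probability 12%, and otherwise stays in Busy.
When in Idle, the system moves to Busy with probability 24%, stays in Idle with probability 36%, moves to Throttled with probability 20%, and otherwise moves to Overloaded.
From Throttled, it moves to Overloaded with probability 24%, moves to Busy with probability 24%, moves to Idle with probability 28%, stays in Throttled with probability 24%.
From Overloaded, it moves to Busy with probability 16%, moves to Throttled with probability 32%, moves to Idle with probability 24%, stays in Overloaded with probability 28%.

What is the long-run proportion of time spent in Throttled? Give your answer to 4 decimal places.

0.2829

Let the stationary distribution be π with π = πP and π_1 + π_2 + π_3 + π_4 = 1.
π_1 = 0.48·π_1 + 0.24·π_2 + 0.24·π_3 + 0.16·π_4
π_2 = 0.04·π_1 + 0.36·π_2 + 0.28·π_3 + 0.24·π_4
π_3 = 0.36·π_1 + 0.2·π_2 + 0.24·π_3 + 0.32·π_4
Solving with the normalization constraint gives π = (0.2943, 0.2187, 0.2829, 0.2041).
So the stationary probability of Throttled is 0.2829.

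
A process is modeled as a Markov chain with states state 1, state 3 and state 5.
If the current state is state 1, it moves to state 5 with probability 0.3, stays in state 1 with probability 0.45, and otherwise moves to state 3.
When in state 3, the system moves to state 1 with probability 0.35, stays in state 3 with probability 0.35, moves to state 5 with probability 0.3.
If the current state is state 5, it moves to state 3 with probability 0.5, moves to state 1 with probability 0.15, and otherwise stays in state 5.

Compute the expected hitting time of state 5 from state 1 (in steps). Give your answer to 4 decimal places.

3.3333

Let t(s) be the expected number of steps to first reach state 5 from state s, with t(state 5) = 0. Conditioning on the first step:
t(state 1) = 1 + 0.45·t(state 1) + 0.25·t(state 3)
t(state 3) = 1 + 0.35·t(state 1) + 0.35·t(state 3)
Solving: t(state 1) = 3.3333, t(state 3) = 3.3333.
Expected steps from state 1 to state 5: 3.3333.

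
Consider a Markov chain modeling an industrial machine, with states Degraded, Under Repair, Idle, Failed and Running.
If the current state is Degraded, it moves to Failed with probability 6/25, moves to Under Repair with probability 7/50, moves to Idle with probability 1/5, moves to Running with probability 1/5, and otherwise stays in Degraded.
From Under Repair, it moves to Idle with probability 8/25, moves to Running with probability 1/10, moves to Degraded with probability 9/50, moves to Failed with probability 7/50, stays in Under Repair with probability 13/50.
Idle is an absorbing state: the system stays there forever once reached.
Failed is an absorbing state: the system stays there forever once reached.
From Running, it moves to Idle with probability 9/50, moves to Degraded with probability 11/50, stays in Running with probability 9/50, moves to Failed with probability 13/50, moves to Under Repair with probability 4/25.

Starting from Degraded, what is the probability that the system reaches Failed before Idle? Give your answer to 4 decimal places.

0.5127

Let h(s) be the probability of absorption at Failed starting from transient state s. Then h(Failed) = 1 and h(Idle) = 0. By first-step analysis:
h(Degraded) = 0.22·h(Degraded) + 0.14·h(Under Repair) + 0.2·0 + 0.24·1 + 0.2·h(Running)
h(Under Repair) = 0.18·h(Degraded) + 0.26·h(Under Repair) + 0.32·0 + 0.14·1 + 0.1·h(Running)
h(Running) = 0.22·h(Degraded) + 0.16·h(Under Repair) + 0.18·0 + 0.26·1 + 0.18·h(Running)
Solving: h(Degraded) = 0.5127, h(Under Repair) = 0.3855, h(Running) = 0.5299.
Starting from Degraded, the probability is 0.5127.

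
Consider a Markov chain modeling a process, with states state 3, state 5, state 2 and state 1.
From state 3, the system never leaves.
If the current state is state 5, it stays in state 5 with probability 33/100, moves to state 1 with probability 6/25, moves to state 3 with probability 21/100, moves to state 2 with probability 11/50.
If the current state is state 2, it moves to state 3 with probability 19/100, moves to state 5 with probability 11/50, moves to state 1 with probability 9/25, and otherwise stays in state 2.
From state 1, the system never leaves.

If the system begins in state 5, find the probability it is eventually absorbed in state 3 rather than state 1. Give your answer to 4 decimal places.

0.4353

Let h(s) be the probability of absorption at state 3 starting from transient state s. Then h(state 3) = 1 and h(state 1) = 0. By first-step analysis:
h(state 5) = 0.21·1 + 0.33·h(state 5) + 0.22·h(state 2) + 0.24·0
h(state 2) = 0.19·1 + 0.22·h(state 5) + 0.23·h(state 2) + 0.36·0
Solving: h(state 5) = 0.4353, h(state 2) = 0.3711.
Starting from state 5, the probability is 0.4353.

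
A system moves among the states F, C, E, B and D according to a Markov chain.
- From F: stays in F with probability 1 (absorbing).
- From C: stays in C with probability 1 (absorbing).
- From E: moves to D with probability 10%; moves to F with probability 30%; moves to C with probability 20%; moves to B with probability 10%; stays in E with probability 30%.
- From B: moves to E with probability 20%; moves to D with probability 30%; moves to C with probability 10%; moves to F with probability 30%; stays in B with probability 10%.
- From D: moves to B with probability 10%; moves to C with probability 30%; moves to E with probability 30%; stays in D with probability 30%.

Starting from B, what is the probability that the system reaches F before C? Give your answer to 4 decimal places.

0.5625

Let h(s) be the probability of absorption at F starting from transient state s. Then h(F) = 1 and h(C) = 0. By first-step analysis:
h(E) = 0.3·1 + 0.2·0 + 0.3·h(E) + 0.1·h(B) + 0.1·h(D)
h(B) = 0.3·1 + 0.1·0 + 0.2·h(E) + 0.1·h(B) + 0.3·h(D)
h(D) = 0.3·0 + 0.3·h(E) + 0.1·h(B) + 0.3·h(D)
Solving: h(E) = 0.5543, h(B) = 0.5625, h(D) = 0.3179.
Starting from B, the probability is 0.5625.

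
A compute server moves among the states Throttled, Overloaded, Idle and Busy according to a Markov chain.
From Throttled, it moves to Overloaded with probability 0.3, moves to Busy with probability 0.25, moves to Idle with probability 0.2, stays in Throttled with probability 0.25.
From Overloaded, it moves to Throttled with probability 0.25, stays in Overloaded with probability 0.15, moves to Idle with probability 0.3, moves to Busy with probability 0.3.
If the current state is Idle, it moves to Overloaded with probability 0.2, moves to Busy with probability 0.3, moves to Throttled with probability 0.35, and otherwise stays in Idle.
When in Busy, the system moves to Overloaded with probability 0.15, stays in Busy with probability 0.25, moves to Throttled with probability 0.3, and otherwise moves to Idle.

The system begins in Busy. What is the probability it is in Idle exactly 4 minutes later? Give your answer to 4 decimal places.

Propagate the distribution vector 4 minutes from Busy.
After 0 minutes: (0.0000, 0.0000, 0.0000, 1.0000)
After 1 minute: (0.3000, 0.1500, 0.3000, 0.2500)
After 2 minutes: (0.2925, 0.2100, 0.2250, 0.2725)
After 3 minutes: (0.2861, 0.2051, 0.2370, 0.2718)
After 4 minutes: (0.2873, 0.2048, 0.2358, 0.2721)
P(in Idle after 4 minutes) = 0.2358

0.2358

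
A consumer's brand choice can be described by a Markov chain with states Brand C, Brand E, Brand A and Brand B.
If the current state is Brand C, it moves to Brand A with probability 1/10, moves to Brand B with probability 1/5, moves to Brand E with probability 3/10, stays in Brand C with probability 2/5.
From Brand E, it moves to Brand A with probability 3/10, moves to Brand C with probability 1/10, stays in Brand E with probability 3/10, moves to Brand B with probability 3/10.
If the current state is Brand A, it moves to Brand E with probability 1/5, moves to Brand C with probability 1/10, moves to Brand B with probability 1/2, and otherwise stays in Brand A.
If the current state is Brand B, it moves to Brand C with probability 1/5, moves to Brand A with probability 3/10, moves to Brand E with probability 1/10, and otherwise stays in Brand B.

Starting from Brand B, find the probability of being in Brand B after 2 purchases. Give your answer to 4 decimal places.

Propagate the distribution vector 2 purchases from Brand B.
After 0 purchases: (0.0000, 0.0000, 0.0000, 1.0000)
After 1 purchase: (0.2000, 0.1000, 0.3000, 0.4000)
After 2 purchases: (0.2000, 0.1900, 0.2300, 0.3800)
P(in Brand B after 2 purchases) = 0.3800

0.3800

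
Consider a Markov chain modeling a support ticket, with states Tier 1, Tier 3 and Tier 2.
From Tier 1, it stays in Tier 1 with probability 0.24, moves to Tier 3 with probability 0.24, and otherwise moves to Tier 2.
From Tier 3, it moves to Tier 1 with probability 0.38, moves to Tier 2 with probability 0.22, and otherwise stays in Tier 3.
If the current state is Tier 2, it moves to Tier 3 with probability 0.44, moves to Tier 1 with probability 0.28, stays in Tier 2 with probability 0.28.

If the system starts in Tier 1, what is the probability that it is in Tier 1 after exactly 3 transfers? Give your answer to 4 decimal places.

0.3065

Propagate the distribution vector 3 transfers from Tier 1.
After 0 transfers: (1.0000, 0.0000, 0.0000)
After 1 transfer: (0.2400, 0.2400, 0.5200)
After 2 transfers: (0.2944, 0.3824, 0.3232)
After 3 transfers: (0.3065, 0.3658, 0.3277)
P(in Tier 1 after 3 transfers) = 0.3065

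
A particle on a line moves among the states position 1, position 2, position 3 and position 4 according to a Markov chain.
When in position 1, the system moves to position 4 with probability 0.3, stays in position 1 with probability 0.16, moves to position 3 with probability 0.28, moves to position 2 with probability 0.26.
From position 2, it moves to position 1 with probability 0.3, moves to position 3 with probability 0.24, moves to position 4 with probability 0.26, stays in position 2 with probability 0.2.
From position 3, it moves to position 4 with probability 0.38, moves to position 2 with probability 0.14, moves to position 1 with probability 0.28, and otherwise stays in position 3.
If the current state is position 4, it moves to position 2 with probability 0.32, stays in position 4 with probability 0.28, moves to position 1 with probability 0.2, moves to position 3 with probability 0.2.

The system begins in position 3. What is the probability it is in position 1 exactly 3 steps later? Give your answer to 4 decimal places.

Propagate the distribution vector 3 steps from position 3.
After 0 steps: (0.0000, 0.0000, 1.0000, 0.0000)
After 1 step: (0.2800, 0.1400, 0.2000, 0.3800)
After 2 steps: (0.2188, 0.2504, 0.2280, 0.3028)
After 3 steps: (0.2345, 0.2358, 0.2275, 0.3022)
P(in position 1 after 3 steps) = 0.2345

0.2345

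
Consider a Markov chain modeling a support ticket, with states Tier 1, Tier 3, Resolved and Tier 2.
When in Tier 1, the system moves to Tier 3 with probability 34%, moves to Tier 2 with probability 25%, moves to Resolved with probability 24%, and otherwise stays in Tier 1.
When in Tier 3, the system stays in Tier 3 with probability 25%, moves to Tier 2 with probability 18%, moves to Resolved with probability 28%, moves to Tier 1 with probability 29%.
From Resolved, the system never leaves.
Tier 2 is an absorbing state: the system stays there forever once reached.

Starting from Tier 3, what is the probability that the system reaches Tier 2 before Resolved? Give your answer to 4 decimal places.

Let h(s) be the probability of absorption at Tier 2 starting from transient state s. Then h(Tier 2) = 1 and h(Resolved) = 0. By first-step analysis:
h(Tier 1) = 0.17·h(Tier 1) + 0.34·h(Tier 3) + 0.24·0 + 0.25·1
h(Tier 3) = 0.29·h(Tier 1) + 0.25·h(Tier 3) + 0.28·0 + 0.18·1
Solving: h(Tier 1) = 0.4747, h(Tier 3) = 0.4236.
Starting from Tier 3, the probability is 0.4236.

0.4236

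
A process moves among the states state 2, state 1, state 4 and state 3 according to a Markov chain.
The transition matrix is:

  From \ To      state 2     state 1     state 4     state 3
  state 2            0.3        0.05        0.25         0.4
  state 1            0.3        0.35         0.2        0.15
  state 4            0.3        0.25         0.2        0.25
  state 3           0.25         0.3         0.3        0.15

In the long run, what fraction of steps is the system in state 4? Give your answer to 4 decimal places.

Let the stationary distribution be π with π = πP and π_1 + π_2 + π_3 + π_4 = 1.
π_1 = 0.3·π_1 + 0.3·π_2 + 0.3·π_3 + 0.25·π_4
π_2 = 0.05·π_1 + 0.35·π_2 + 0.25·π_3 + 0.3·π_4
π_3 = 0.25·π_1 + 0.2·π_2 + 0.2·π_3 + 0.3·π_4
Solving with the normalization constraint gives π = (0.2877, 0.2275, 0.2390, 0.2458).
So the stationary probability of state 4 is 0.2390.

0.2390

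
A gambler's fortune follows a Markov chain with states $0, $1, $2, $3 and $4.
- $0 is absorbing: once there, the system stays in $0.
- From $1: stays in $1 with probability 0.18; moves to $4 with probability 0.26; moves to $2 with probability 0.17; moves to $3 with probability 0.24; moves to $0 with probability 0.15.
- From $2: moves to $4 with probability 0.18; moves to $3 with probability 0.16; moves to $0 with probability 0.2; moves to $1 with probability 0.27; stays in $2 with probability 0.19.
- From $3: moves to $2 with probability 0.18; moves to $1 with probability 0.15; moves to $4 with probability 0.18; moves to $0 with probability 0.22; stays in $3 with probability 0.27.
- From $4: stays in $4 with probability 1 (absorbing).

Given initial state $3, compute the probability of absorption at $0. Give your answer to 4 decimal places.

0.5124

Let h(s) be the probability of absorption at $0 starting from transient state s. Then h($0) = 1 and h($4) = 0. By first-step analysis:
h($1) = 0.15·1 + 0.18·h($1) + 0.17·h($2) + 0.24·h($3) + 0.26·0
h($2) = 0.2·1 + 0.27·h($1) + 0.19·h($2) + 0.16·h($3) + 0.18·0
h($3) = 0.22·1 + 0.15·h($1) + 0.18·h($2) + 0.27·h($3) + 0.18·0
Solving: h($1) = 0.4351, h($2) = 0.4932, h($3) = 0.5124.
Starting from $3, the probability is 0.5124.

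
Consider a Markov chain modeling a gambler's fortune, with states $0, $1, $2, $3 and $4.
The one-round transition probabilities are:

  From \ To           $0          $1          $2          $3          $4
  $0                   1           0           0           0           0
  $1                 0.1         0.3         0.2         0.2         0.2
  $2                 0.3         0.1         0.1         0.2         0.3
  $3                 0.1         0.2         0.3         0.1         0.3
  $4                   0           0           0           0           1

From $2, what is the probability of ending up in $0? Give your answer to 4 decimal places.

0.4508

Let h(s) be the probability of absorption at $0 starting from transient state s. Then h($0) = 1 and h($4) = 0. By first-step analysis:
h($1) = 0.1·1 + 0.3·h($1) + 0.2·h($2) + 0.2·h($3) + 0.2·0
h($2) = 0.3·1 + 0.1·h($1) + 0.1·h($2) + 0.2·h($3) + 0.3·0
h($3) = 0.1·1 + 0.2·h($1) + 0.3·h($2) + 0.1·h($3) + 0.3·0
Solving: h($1) = 0.3698, h($2) = 0.4508, h($3) = 0.3435.
Starting from $2, the probability is 0.4508.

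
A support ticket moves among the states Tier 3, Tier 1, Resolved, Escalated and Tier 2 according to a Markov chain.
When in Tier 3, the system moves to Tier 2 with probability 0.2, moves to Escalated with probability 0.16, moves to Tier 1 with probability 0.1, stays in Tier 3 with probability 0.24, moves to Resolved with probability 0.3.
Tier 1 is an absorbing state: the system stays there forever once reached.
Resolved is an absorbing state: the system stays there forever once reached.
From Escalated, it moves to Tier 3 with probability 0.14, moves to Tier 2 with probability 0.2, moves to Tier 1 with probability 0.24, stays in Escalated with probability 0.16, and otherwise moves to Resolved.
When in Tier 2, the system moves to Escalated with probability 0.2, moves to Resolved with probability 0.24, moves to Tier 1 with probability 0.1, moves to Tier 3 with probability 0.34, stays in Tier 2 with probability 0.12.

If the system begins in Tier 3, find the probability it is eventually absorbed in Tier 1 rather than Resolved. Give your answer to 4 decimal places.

Let h(s) be the probability of absorption at Tier 1 starting from transient state s. Then h(Tier 1) = 1 and h(Resolved) = 0. By first-step analysis:
h(Tier 3) = 0.24·h(Tier 3) + 0.1·1 + 0.3·0 + 0.16·h(Escalated) + 0.2·h(Tier 2)
h(Escalated) = 0.14·h(Tier 3) + 0.24·1 + 0.26·0 + 0.16·h(Escalated) + 0.2·h(Tier 2)
h(Tier 2) = 0.34·h(Tier 3) + 0.1·1 + 0.24·0 + 0.2·h(Escalated) + 0.12·h(Tier 2)
Solving: h(Tier 3) = 0.3043, h(Escalated) = 0.4139, h(Tier 2) = 0.3253.
Starting from Tier 3, the probability is 0.3043.

0.3043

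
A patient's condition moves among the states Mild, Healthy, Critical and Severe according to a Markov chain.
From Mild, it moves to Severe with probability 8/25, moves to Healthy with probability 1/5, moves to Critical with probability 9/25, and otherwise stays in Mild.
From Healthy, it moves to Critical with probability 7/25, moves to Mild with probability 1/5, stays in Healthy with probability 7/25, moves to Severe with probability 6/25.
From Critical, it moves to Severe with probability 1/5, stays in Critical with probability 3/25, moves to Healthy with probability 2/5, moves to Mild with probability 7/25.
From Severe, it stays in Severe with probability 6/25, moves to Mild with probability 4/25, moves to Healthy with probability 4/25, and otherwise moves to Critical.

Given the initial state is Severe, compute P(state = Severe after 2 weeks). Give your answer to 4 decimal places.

Propagate the distribution vector 2 weeks from Severe.
After 0 weeks: (0.0000, 0.0000, 0.0000, 1.0000)
After 1 week: (0.1600, 0.1600, 0.4400, 0.2400)
After 2 weeks: (0.2128, 0.2912, 0.2608, 0.2352)
P(in Severe after 2 weeks) = 0.2352

0.2352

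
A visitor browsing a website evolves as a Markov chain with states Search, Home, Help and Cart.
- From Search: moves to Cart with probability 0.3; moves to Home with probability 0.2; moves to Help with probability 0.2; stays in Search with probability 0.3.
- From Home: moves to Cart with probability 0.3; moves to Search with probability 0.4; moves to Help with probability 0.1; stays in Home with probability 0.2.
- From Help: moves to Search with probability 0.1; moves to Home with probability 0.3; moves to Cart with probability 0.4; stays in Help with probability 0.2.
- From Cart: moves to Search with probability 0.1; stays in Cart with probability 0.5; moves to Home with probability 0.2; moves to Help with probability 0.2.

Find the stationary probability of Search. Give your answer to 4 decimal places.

0.2067

Let the stationary distribution be π with π = πP and π_1 + π_2 + π_3 + π_4 = 1.
π_1 = 0.3·π_1 + 0.4·π_2 + 0.1·π_3 + 0.1·π_4
π_2 = 0.2·π_1 + 0.2·π_2 + 0.3·π_3 + 0.2·π_4
π_3 = 0.2·π_1 + 0.1·π_2 + 0.2·π_3 + 0.2·π_4
Solving with the normalization constraint gives π = (0.2067, 0.2178, 0.1782, 0.3973).
So the stationary probability of Search is 0.2067.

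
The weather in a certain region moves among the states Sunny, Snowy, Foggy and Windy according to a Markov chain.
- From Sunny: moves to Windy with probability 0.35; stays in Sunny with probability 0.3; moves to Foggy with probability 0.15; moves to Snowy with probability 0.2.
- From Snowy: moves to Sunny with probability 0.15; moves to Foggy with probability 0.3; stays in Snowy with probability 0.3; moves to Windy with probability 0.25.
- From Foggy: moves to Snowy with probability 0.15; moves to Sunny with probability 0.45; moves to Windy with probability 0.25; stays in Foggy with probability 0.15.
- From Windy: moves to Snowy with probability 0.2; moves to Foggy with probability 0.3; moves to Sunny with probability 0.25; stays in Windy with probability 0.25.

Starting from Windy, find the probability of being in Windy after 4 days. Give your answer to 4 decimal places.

0.2788

Propagate the distribution vector 4 days from Windy.
After 0 days: (0.0000, 0.0000, 0.0000, 1.0000)
After 1 day: (0.2500, 0.2000, 0.3000, 0.2500)
After 2 days: (0.3025, 0.2050, 0.2175, 0.2750)
After 3 days: (0.2881, 0.2096, 0.2220, 0.2803)
After 4 days: (0.2878, 0.2099, 0.2235, 0.2788)
P(in Windy after 4 days) = 0.2788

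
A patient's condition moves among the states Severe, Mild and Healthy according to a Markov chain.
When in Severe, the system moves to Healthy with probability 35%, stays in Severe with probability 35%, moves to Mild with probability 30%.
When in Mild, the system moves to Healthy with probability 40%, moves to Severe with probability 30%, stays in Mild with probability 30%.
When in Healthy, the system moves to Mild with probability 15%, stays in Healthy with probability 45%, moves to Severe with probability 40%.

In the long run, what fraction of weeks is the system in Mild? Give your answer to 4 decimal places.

Let the stationary distribution be π with π = πP and π_1 + π_2 + π_3 = 1.
π_1 = 0.35·π_1 + 0.3·π_2 + 0.4·π_3
π_2 = 0.3·π_1 + 0.3·π_2 + 0.15·π_3
Solving with the normalization constraint gives π = (0.3581, 0.2397, 0.4022).
So the stationary probability of Mild is 0.2397.

0.2397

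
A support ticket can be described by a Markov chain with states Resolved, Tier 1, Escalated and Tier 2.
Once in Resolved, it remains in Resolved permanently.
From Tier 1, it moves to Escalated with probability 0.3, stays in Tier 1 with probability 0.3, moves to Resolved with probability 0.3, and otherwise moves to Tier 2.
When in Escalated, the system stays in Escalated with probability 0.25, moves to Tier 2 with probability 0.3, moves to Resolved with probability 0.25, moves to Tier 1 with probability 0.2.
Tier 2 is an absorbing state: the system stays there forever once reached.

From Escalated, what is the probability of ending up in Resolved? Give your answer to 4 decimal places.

Let h(s) be the probability of absorption at Resolved starting from transient state s. Then h(Resolved) = 1 and h(Tier 2) = 0. By first-step analysis:
h(Tier 1) = 0.3·1 + 0.3·h(Tier 1) + 0.3·h(Escalated) + 0.1·0
h(Escalated) = 0.25·1 + 0.2·h(Tier 1) + 0.25·h(Escalated) + 0.3·0
Solving: h(Tier 1) = 0.6452, h(Escalated) = 0.5054.
Starting from Escalated, the probability is 0.5054.

0.5054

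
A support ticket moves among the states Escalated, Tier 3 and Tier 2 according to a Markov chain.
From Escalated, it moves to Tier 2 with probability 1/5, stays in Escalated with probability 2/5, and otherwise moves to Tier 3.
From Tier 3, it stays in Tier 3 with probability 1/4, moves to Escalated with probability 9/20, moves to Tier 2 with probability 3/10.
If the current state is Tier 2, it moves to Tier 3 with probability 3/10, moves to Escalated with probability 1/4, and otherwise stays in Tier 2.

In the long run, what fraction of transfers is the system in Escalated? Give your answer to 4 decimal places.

0.3696

Let the stationary distribution be π with π = πP and π_1 + π_2 + π_3 = 1.
π_1 = 0.4·π_1 + 0.45·π_2 + 0.25·π_3
π_2 = 0.4·π_1 + 0.25·π_2 + 0.3·π_3
Solving with the normalization constraint gives π = (0.3696, 0.3209, 0.3095).
So the stationary probability of Escalated is 0.3696.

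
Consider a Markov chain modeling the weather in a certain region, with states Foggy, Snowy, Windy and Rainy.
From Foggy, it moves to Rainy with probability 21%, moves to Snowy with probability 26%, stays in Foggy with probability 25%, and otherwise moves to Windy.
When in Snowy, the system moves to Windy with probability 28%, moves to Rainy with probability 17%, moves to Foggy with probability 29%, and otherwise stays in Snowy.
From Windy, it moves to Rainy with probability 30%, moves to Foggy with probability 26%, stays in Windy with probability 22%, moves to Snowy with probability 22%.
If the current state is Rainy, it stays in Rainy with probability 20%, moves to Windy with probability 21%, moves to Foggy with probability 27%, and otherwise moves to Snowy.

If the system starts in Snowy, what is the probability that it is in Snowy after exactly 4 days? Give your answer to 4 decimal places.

Propagate the distribution vector 4 days from Snowy.
After 0 days: (0.0000, 1.0000, 0.0000, 0.0000)
After 1 day: (0.2900, 0.2600, 0.2800, 0.1700)
After 2 days: (0.2666, 0.2590, 0.2513, 0.2231)
After 3 days: (0.2673, 0.2633, 0.2493, 0.2200)
After 4 days: (0.2674, 0.2632, 0.2496, 0.2197)
P(in Snowy after 4 days) = 0.2632

0.2632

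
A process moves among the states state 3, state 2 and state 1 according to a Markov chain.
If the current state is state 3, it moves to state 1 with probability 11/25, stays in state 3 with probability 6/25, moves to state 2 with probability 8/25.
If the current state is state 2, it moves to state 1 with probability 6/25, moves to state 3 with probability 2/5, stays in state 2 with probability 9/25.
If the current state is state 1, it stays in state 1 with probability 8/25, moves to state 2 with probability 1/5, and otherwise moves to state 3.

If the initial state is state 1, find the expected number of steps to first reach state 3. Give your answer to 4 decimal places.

2.1694

Let t(s) be the expected number of steps to first reach state 3 from state s, with t(state 3) = 0. Conditioning on the first step:
t(state 2) = 1 + 0.36·t(state 2) + 0.24·t(state 1)
t(state 1) = 1 + 0.2·t(state 2) + 0.32·t(state 1)
Solving: t(state 2) = 2.3760, t(state 1) = 2.1694.
Expected steps from state 1 to state 3: 2.1694.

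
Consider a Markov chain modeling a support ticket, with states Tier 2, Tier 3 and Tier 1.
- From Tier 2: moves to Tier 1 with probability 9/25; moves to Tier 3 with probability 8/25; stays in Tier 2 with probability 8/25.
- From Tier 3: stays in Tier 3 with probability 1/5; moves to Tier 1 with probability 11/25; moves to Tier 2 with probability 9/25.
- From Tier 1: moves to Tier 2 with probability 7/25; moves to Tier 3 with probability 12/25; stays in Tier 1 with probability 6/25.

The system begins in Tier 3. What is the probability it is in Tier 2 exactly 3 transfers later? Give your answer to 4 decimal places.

0.3217

Propagate the distribution vector 3 transfers from Tier 3.
After 0 transfers: (0.0000, 1.0000, 0.0000)
After 1 transfer: (0.3600, 0.2000, 0.4400)
After 2 transfers: (0.3104, 0.3664, 0.3232)
After 3 transfers: (0.3217, 0.3277, 0.3505)
P(in Tier 2 after 3 transfers) = 0.3217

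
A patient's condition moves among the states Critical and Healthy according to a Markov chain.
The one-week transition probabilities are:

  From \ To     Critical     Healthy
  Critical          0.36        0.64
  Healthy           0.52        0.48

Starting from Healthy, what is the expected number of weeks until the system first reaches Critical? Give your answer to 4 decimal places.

Let t(s) be the expected number of weeks to first reach Critical from state s, with t(Critical) = 0. Conditioning on the first week:
t(Healthy) = 1 + 0.48·t(Healthy)
Solving: t(Healthy) = 1.9231.
Expected weeks from Healthy to Critical: 1.9231.

1.9231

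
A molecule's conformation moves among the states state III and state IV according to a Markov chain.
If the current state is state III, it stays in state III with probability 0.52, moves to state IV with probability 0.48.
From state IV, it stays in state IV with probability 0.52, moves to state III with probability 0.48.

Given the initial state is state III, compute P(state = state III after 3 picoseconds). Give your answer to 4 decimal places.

0.5000

Propagate the distribution vector 3 picoseconds from state III.
After 0 picoseconds: (1.0000, 0.0000)
After 1 picosecond: (0.5200, 0.4800)
After 2 picoseconds: (0.5008, 0.4992)
After 3 picoseconds: (0.5000, 0.5000)
P(in state III after 3 picoseconds) = 0.5000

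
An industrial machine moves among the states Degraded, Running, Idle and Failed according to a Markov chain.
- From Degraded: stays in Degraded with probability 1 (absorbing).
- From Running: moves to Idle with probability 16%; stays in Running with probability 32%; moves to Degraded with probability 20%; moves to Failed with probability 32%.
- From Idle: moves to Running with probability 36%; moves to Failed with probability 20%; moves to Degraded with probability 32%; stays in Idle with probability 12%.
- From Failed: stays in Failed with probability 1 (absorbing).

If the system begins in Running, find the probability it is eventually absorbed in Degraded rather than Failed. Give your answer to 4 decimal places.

0.4201

Let h(s) be the probability of absorption at Degraded starting from transient state s. Then h(Degraded) = 1 and h(Failed) = 0. By first-step analysis:
h(Running) = 0.2·1 + 0.32·h(Running) + 0.16·h(Idle) + 0.32·0
h(Idle) = 0.32·1 + 0.36·h(Running) + 0.12·h(Idle) + 0.2·0
Solving: h(Running) = 0.4201, h(Idle) = 0.5355.
Starting from Running, the probability is 0.4201.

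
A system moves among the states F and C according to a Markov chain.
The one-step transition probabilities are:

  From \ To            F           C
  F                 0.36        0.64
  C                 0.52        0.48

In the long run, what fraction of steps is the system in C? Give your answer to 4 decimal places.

Let the stationary distribution be π with π = πP and π_1 + π_2 = 1.
π_1 = 0.36·π_1 + 0.52·π_2
Solving with the normalization constraint gives π = (0.4483, 0.5517).
So the stationary probability of C is 0.5517.

0.5517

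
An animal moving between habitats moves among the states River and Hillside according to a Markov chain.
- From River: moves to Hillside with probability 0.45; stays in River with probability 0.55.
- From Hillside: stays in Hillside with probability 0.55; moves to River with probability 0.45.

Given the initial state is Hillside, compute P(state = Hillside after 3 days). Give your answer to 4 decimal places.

0.5005

Propagate the distribution vector 3 days from Hillside.
After 0 days: (0.0000, 1.0000)
After 1 day: (0.4500, 0.5500)
After 2 days: (0.4950, 0.5050)
After 3 days: (0.4995, 0.5005)
P(in Hillside after 3 days) = 0.5005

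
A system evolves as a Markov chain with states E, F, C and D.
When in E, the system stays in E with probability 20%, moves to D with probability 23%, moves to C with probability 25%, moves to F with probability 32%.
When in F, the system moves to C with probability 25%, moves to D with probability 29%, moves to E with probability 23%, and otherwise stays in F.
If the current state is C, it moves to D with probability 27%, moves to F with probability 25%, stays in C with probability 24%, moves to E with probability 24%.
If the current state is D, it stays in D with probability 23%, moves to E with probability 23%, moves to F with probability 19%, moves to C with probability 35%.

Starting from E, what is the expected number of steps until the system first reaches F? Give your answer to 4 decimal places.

Let t(s) be the expected number of steps to first reach F from state s, with t(F) = 0. Conditioning on the first step:
t(E) = 1 + 0.2·t(E) + 0.25·t(C) + 0.23·t(D)
t(C) = 1 + 0.24·t(E) + 0.24·t(C) + 0.27·t(D)
t(D) = 1 + 0.23·t(E) + 0.35·t(C) + 0.23·t(D)
Solving: t(E) = 3.7079, t(C) = 3.9851, t(D) = 4.2177.
Expected steps from E to F: 3.7079.

3.7079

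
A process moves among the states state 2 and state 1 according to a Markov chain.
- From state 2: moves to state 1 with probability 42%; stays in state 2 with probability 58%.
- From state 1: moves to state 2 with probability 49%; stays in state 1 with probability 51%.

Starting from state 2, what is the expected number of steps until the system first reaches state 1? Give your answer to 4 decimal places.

2.3810

Let t(s) be the expected number of steps to first reach state 1 from state s, with t(state 1) = 0. Conditioning on the first step:
t(state 2) = 1 + 0.58·t(state 2)
Solving: t(state 2) = 2.3810.
Expected steps from state 2 to state 1: 2.3810.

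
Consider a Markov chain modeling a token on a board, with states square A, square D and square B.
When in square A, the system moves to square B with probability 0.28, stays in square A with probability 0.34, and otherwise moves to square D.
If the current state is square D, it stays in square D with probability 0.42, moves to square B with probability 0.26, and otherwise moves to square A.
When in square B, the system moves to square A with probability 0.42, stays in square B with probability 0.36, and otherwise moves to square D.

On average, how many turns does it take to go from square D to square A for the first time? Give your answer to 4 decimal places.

2.8662

Let t(s) be the expected number of turns to first reach square A from state s, with t(square A) = 0. Conditioning on the first turn:
t(square D) = 1 + 0.42·t(square D) + 0.26·t(square B)
t(square B) = 1 + 0.22·t(square D) + 0.36·t(square B)
Solving: t(square D) = 2.8662, t(square B) = 2.5478.
Expected turns from square D to square A: 2.8662.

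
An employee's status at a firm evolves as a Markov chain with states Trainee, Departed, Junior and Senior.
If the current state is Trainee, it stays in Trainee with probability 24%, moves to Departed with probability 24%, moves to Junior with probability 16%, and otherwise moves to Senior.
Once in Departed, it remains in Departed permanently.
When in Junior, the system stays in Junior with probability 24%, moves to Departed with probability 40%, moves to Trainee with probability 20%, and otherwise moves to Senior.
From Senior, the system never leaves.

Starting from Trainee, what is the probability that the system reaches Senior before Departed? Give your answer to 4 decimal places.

0.5484

Let h(s) be the probability of absorption at Senior starting from transient state s. Then h(Senior) = 1 and h(Departed) = 0. By first-step analysis:
h(Trainee) = 0.24·h(Trainee) + 0.24·0 + 0.16·h(Junior) + 0.36·1
h(Junior) = 0.2·h(Trainee) + 0.4·0 + 0.24·h(Junior) + 0.16·1
Solving: h(Trainee) = 0.5484, h(Junior) = 0.3548.
Starting from Trainee, the probability is 0.5484.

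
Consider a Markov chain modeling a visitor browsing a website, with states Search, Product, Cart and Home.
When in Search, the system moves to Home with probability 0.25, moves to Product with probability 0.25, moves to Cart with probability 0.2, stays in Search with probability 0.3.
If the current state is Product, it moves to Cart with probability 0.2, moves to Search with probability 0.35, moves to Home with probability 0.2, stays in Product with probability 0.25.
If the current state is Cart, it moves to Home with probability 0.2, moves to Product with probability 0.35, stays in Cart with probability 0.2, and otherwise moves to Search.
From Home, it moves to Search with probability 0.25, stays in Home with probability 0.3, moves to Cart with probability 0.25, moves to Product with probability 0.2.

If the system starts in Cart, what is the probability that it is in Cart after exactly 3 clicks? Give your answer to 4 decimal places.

Propagate the distribution vector 3 clicks from Cart.
After 0 clicks: (0.0000, 0.0000, 1.0000, 0.0000)
After 1 click: (0.2500, 0.3500, 0.2000, 0.2000)
After 2 clicks: (0.2975, 0.2600, 0.2100, 0.2325)
After 3 clicks: (0.2909, 0.2594, 0.2116, 0.2381)
P(in Cart after 3 clicks) = 0.2116

0.2116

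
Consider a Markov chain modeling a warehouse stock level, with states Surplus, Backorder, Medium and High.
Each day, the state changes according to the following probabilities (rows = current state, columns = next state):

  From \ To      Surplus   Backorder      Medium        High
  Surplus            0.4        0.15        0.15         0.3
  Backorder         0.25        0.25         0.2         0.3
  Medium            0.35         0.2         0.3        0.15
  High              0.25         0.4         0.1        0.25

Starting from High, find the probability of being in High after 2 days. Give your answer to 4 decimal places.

0.2725

Propagate the distribution vector 2 days from High.
After 0 days: (0.0000, 0.0000, 0.0000, 1.0000)
After 1 day: (0.2500, 0.4000, 0.1000, 0.2500)
After 2 days: (0.2975, 0.2575, 0.1725, 0.2725)
P(in High after 2 days) = 0.2725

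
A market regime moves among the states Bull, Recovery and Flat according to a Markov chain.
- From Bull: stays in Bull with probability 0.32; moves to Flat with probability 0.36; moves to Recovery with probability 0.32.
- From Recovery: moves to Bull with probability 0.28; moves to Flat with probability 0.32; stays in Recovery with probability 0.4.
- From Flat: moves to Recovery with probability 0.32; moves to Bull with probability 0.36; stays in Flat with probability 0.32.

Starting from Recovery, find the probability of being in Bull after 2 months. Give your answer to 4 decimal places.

0.3168

Sum over the intermediate state after 1 month:
P = P(Recovery→Bull)·P(Bull→Bull) + P(Recovery→Recovery)·P(Recovery→Bull) + P(Recovery→Flat)·P(Flat→Bull)
  = 0.28×0.32 + 0.4×0.28 + 0.32×0.36
  = 0.0896 + 0.1120 + 0.1152 = 0.3168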